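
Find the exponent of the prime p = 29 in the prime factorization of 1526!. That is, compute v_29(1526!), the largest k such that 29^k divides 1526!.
v_29(1526!) = 53

Legendre's formula: v_p(n!) = Σ_{k ≥ 1} ⌊n / p^k⌋. For p = 29, n = 1526, the terms are:
  ⌊1526/29^1⌋ = ⌊1526/29⌋ = 52
  ⌊1526/29^2⌋ = ⌊1526/841⌋ = 1
(the next term ⌊1526/29^3⌋ = 0, terminating the sum). Summing: v_29(1526!) = 52 + 1 = 53.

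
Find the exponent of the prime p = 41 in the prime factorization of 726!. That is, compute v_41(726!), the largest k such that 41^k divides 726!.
v_41(726!) = 17

Legendre's formula: v_p(n!) = Σ_{k ≥ 1} ⌊n / p^k⌋. For p = 41, n = 726, the terms are:
  ⌊726/41^1⌋ = ⌊726/41⌋ = 17
(the next term ⌊726/41^2⌋ = 0, terminating the sum). Summing: v_41(726!) = 17 = 17.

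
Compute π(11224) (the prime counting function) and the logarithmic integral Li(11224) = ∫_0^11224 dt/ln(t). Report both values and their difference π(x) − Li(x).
π(11224) = 1357;  Li(11224) ≈ 1378.19;  π(x) − Li(x) ≈ -21.19.

Direct count of primes ≤ 11224 gives π(11224) = 1357. Numerical evaluation of the logarithmic integral gives Li(11224) ≈ 1378.19. The difference π(x) − Li(x) ≈ -21.19 is typically negative for small/moderate x (Li(x) overestimates), though Littlewood's theorem shows this sign changes infinitely often.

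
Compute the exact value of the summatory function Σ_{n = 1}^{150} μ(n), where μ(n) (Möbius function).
Σ_{n ≤ 150} μ(n) = 0

Compute μ(n) for each 1 ≤ n ≤ 150: μ(1) = 1, μ(2) = -1, μ(3) = -1, μ(4) = 0, μ(5) = -1, μ(6) = 1, μ(7) = -1, μ(8) = 0, μ(9) = 0, μ(10) = 1, μ(11) = -1, μ(12) = 0, μ(13) = -1, μ(14) = 1, μ(15) = 1, μ(16) = 0, μ(17) = -1, μ(18) = 0, μ(19) = -1, μ(20) = 0, μ(21) = 1, μ(22) = 1, μ(23) = -1, μ(24) = 0, μ(25) = 0, μ(26) = 1, μ(27) = 0, μ(28) = 0, μ(29) = -1, μ(30) = -1, μ(31) = -1, μ(32) = 0, μ(33) = 1, μ(34) = 1, μ(35) = 1, μ(36) = 0, μ(37) = -1, μ(38) = 1, μ(39) = 1, μ(40) = 0, μ(41) = -1, μ(42) = -1, μ(43) = -1, μ(44) = 0, μ(45) = 0, μ(46) = 1, μ(47) = -1, μ(48) = 0, μ(49) = 0, μ(50) = 0, μ(51) = 1, μ(52) = 0, μ(53) = -1, μ(54) = 0, μ(55) = 1, μ(56) = 0, μ(57) = 1, μ(58) = 1, μ(59) = -1, μ(60) = 0, μ(61) = -1, μ(62) = 1, μ(63) = 0, μ(64) = 0, μ(65) = 1, μ(66) = -1, μ(67) = -1, μ(68) = 0, μ(69) = 1, μ(70) = -1, μ(71) = -1, μ(72) = 0, μ(73) = -1, μ(74) = 1, μ(75) = 0, μ(76) = 0, μ(77) = 1, μ(78) = -1, μ(79) = -1, μ(80) = 0, μ(81) = 0, μ(82) = 1, μ(83) = -1, μ(84) = 0, μ(85) = 1, μ(86) = 1, μ(87) = 1, μ(88) = 0, μ(89) = -1, μ(90) = 0, μ(91) = 1, μ(92) = 0, μ(93) = 1, μ(94) = 1, μ(95) = 1, μ(96) = 0, μ(97) = -1, μ(98) = 0, μ(99) = 0, μ(100) = 0, μ(101) = -1, μ(102) = -1, μ(103) = -1, μ(104) = 0, μ(105) = -1, μ(106) = 1, μ(107) = -1, μ(108) = 0, μ(109) = -1, μ(110) = -1, μ(111) = 1, μ(112) = 0, μ(113) = -1, μ(114) = -1, μ(115) = 1, μ(116) = 0, μ(117) = 0, μ(118) = 1, μ(119) = 1, μ(120) = 0, μ(121) = 0, μ(122) = 1, μ(123) = 1, μ(124) = 0, μ(125) = 0, μ(126) = 0, μ(127) = -1, μ(128) = 0, μ(129) = 1, μ(130) = -1, μ(131) = -1, μ(132) = 0, μ(133) = 1, μ(134) = 1, μ(135) = 0, μ(136) = 0, μ(137) = -1, μ(138) = -1, μ(139) = -1, μ(140) = 0, μ(141) = 1, μ(142) = 1, μ(143) = 1, μ(144) = 0, μ(145) = 1, μ(146) = 1, μ(147) = 0, μ(148) = 0, μ(149) = -1, μ(150) = 0. Summing all 150 values: 0. (Mertens function M(x) = Σ_{n ≤ x} μ(n); on average M(x) should be small (PNT ⟺ M(x) = o(x)).)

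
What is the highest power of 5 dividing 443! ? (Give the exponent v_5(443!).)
v_5(443!) = 108

Legendre's formula: v_p(n!) = Σ_{k ≥ 1} ⌊n / p^k⌋. For p = 5, n = 443, the terms are:
  ⌊443/5^1⌋ = ⌊443/5⌋ = 88
  ⌊443/5^2⌋ = ⌊443/25⌋ = 17
  ⌊443/5^3⌋ = ⌊443/125⌋ = 3
(the next term ⌊443/5^4⌋ = 0, terminating the sum). Summing: v_5(443!) = 88 + 17 + 3 = 108.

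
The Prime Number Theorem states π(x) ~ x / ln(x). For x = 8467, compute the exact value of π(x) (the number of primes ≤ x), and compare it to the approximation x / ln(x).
π(8467) = 1059;  x/ln(x) ≈ 936.21;  relative error ≈ 11.60%.

Directly count primes up to 8467: π(8467) = 1059. The PNT approximation gives 8467/ln(8467) ≈ 8467/9.04393 ≈ 936.21. Relative error (π(x) − x/ln(x)) / π(x) ≈ 11.60%; the approximation is known to undercount slightly (Li(x) is a better estimate).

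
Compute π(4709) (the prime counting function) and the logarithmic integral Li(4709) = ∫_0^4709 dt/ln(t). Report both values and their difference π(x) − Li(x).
π(4709) = 635;  Li(4709) ≈ 650.00;  π(x) − Li(x) ≈ -15.00.

Direct count of primes ≤ 4709 gives π(4709) = 635. Numerical evaluation of the logarithmic integral gives Li(4709) ≈ 650.00. The difference π(x) − Li(x) ≈ -15.00 is typically negative for small/moderate x (Li(x) overestimates), though Littlewood's theorem shows this sign changes infinitely often.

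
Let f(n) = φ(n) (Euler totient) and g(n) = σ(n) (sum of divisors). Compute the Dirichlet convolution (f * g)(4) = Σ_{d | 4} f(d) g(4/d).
(φ * σ)(4) = 12

Divisors of 4: [1, 2, 4]. For each d | 4:
  d = 1: φ(1) · σ(4/1) = 1 · 7 = 7
  d = 2: φ(2) · σ(4/2) = 1 · 3 = 3
  d = 4: φ(4) · σ(4/4) = 2 · 1 = 2
Summing: (φ * σ)(4) = 7 + 3 + 2 = 12.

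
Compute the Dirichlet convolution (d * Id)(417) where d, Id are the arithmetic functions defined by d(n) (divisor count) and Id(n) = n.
(d * Id)(417) = 705

Divisors of 417: [1, 3, 139, 417]. For each d | 417:
  d = 1: d(1) · Id(417/1) = 1 · 417 = 417
  d = 3: d(3) · Id(417/3) = 2 · 139 = 278
  d = 139: d(139) · Id(417/139) = 2 · 3 = 6
  d = 417: d(417) · Id(417/417) = 4 · 1 = 4
Summing: (d * Id)(417) = 417 + 278 + 6 + 4 = 705.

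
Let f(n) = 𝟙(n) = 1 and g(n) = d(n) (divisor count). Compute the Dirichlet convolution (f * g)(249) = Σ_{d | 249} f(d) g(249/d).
(𝟙 * d)(249) = 9

Divisors of 249: [1, 3, 83, 249]. For each d | 249:
  d = 1: 𝟙(1) · d(249/1) = 1 · 4 = 4
  d = 3: 𝟙(3) · d(249/3) = 1 · 2 = 2
  d = 83: 𝟙(83) · d(249/83) = 1 · 2 = 2
  d = 249: 𝟙(249) · d(249/249) = 1 · 1 = 1
Summing: (𝟙 * d)(249) = 4 + 2 + 2 + 1 = 9.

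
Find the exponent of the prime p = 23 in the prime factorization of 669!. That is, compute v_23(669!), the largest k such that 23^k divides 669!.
v_23(669!) = 30

Legendre's formula: v_p(n!) = Σ_{k ≥ 1} ⌊n / p^k⌋. For p = 23, n = 669, the terms are:
  ⌊669/23^1⌋ = ⌊669/23⌋ = 29
  ⌊669/23^2⌋ = ⌊669/529⌋ = 1
(the next term ⌊669/23^3⌋ = 0, terminating the sum). Summing: v_23(669!) = 29 + 1 = 30.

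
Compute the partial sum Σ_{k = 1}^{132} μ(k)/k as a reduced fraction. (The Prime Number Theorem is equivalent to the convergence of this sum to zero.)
Σ μ(k)/k = -4282394934202784040475989054340166706696769726931/525896479052627740771371797072411912900610967452630

Values of μ(k) for 1 ≤ k ≤ 132: μ(1) = 1, μ(2) = -1, μ(3) = -1, μ(5) = -1, μ(6) = 1, μ(7) = -1, μ(10) = 1, μ(11) = -1, μ(13) = -1, μ(14) = 1, μ(15) = 1, μ(17) = -1, μ(19) = -1, μ(21) = 1, μ(22) = 1, μ(23) = -1, μ(26) = 1, μ(29) = -1, μ(30) = -1, μ(31) = -1, μ(33) = 1, μ(34) = 1, μ(35) = 1, μ(37) = -1, μ(38) = 1, μ(39) = 1, μ(41) = -1, μ(42) = -1, μ(43) = -1, μ(46) = 1, μ(47) = -1, μ(51) = 1, μ(53) = -1, μ(55) = 1, μ(57) = 1, μ(58) = 1, μ(59) = -1, μ(61) = -1, μ(62) = 1, μ(65) = 1, μ(66) = -1, μ(67) = -1, μ(69) = 1, μ(70) = -1, μ(71) = -1, μ(73) = -1, μ(74) = 1, μ(77) = 1, μ(78) = -1, μ(79) = -1, μ(82) = 1, μ(83) = -1, μ(85) = 1, μ(86) = 1, μ(87) = 1, μ(89) = -1, μ(91) = 1, μ(93) = 1, μ(94) = 1, μ(95) = 1, μ(97) = -1, μ(101) = -1, μ(102) = -1, μ(103) = -1, μ(105) = -1, μ(106) = 1, μ(107) = -1, μ(109) = -1, μ(110) = -1, μ(111) = 1, μ(113) = -1, μ(114) = -1, μ(115) = 1, μ(118) = 1, μ(119) = 1, μ(122) = 1, μ(123) = 1, μ(127) = -1, μ(129) = 1, μ(130) = -1, μ(131) = -1, with μ = 0 on non-squarefree integers. Summing μ(k)/k for k where μ(k) ≠ 0 gives -4282394934202784040475989054340166706696769726931/525896479052627740771371797072411912900610967452630 ≈ -0.0081. (PNT ⟺ this sum → 0 as n → ∞.)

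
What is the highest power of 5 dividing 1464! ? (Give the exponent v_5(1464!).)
v_5(1464!) = 363

Legendre's formula: v_p(n!) = Σ_{k ≥ 1} ⌊n / p^k⌋. For p = 5, n = 1464, the terms are:
  ⌊1464/5^1⌋ = ⌊1464/5⌋ = 292
  ⌊1464/5^2⌋ = ⌊1464/25⌋ = 58
  ⌊1464/5^3⌋ = ⌊1464/125⌋ = 11
  ⌊1464/5^4⌋ = ⌊1464/625⌋ = 2
(the next term ⌊1464/5^5⌋ = 0, terminating the sum). Summing: v_5(1464!) = 292 + 58 + 11 + 2 = 363.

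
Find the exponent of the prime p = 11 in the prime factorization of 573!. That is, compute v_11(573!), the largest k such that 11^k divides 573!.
v_11(573!) = 56

Legendre's formula: v_p(n!) = Σ_{k ≥ 1} ⌊n / p^k⌋. For p = 11, n = 573, the terms are:
  ⌊573/11^1⌋ = ⌊573/11⌋ = 52
  ⌊573/11^2⌋ = ⌊573/121⌋ = 4
(the next term ⌊573/11^3⌋ = 0, terminating the sum). Summing: v_11(573!) = 52 + 4 = 56.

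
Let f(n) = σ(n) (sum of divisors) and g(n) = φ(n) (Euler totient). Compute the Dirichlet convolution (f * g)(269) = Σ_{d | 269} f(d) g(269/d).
(σ * φ)(269) = 538

Divisors of 269: [1, 269]. For each d | 269:
  d = 1: σ(1) · φ(269/1) = 1 · 268 = 268
  d = 269: σ(269) · φ(269/269) = 270 · 1 = 270
Summing: (σ * φ)(269) = 268 + 270 = 538.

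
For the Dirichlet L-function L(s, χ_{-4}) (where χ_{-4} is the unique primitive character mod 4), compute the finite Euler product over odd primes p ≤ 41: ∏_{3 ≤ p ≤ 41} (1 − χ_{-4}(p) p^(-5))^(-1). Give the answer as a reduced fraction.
∏ = 2449833118514487245037270279578697936523547754609244055/2459282078368399313476102819527391821460157994301915136

The odd primes p ≤ 41 are [3, 5, 7, 11, 13, 17, 19, 23, 29, 31, 37, 41]. For each, χ(p) = 1 if p ≡ 1 mod 4, χ(p) = −1 if p ≡ 3 mod 4. Taking (1 − χ(p)/p^5)^(-1) = p^5/(p^5 − χ(p)): (1 − (-1)/3^5)^(-1) · (1 − (1)/5^5)^(-1) · (1 − (-1)/7^5)^(-1) · (1 − (-1)/11^5)^(-1) · (1 − (1)/13^5)^(-1) · (1 − (1)/17^5)^(-1) · (1 − (-1)/19^5)^(-1) · (1 − (-1)/23^5)^(-1) · (1 − (1)/29^5)^(-1) · (1 − (-1)/31^5)^(-1) · (1 − (1)/37^5)^(-1) · (1 − (1)/41^5)^(-1) = 2449833118514487245037270279578697936523547754609244055/2459282078368399313476102819527391821460157994301915136.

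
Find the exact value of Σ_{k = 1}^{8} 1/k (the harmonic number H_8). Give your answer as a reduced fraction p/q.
H_8 = 761/280

Direct summation: H_8 = 1 + 1/2 + ... + 1/8. The least common denominator is lcm(1, ..., 8) = 840; over this denominator the numerator is 840 + 420 + 280 + 210 + 168 + 140 + 120 + 105 = 2283, so H_8 = 2283/840; reducing by gcd(2283, 840) = 3 gives 761/280 ≈ 2.71786. (The PNT-adjacent estimate ln(8) + γ ≈ 2.65666 matches within O(1/n).)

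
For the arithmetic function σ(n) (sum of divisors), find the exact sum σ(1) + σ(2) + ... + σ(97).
Σ_{n ≤ 97} σ(n) = 7755

Compute σ(n) for each 1 ≤ n ≤ 97: σ(1) = 1, σ(2) = 3, σ(3) = 4, σ(4) = 7, σ(5) = 6, σ(6) = 12, σ(7) = 8, σ(8) = 15, σ(9) = 13, σ(10) = 18, σ(11) = 12, σ(12) = 28, σ(13) = 14, σ(14) = 24, σ(15) = 24, σ(16) = 31, σ(17) = 18, σ(18) = 39, σ(19) = 20, σ(20) = 42, σ(21) = 32, σ(22) = 36, σ(23) = 24, σ(24) = 60, σ(25) = 31, σ(26) = 42, σ(27) = 40, σ(28) = 56, σ(29) = 30, σ(30) = 72, σ(31) = 32, σ(32) = 63, σ(33) = 48, σ(34) = 54, σ(35) = 48, σ(36) = 91, σ(37) = 38, σ(38) = 60, σ(39) = 56, σ(40) = 90, σ(41) = 42, σ(42) = 96, σ(43) = 44, σ(44) = 84, σ(45) = 78, σ(46) = 72, σ(47) = 48, σ(48) = 124, σ(49) = 57, σ(50) = 93, σ(51) = 72, σ(52) = 98, σ(53) = 54, σ(54) = 120, σ(55) = 72, σ(56) = 120, σ(57) = 80, σ(58) = 90, σ(59) = 60, σ(60) = 168, σ(61) = 62, σ(62) = 96, σ(63) = 104, σ(64) = 127, σ(65) = 84, σ(66) = 144, σ(67) = 68, σ(68) = 126, σ(69) = 96, σ(70) = 144, σ(71) = 72, σ(72) = 195, σ(73) = 74, σ(74) = 114, σ(75) = 124, σ(76) = 140, σ(77) = 96, σ(78) = 168, σ(79) = 80, σ(80) = 186, σ(81) = 121, σ(82) = 126, σ(83) = 84, σ(84) = 224, σ(85) = 108, σ(86) = 132, σ(87) = 120, σ(88) = 180, σ(89) = 90, σ(90) = 234, σ(91) = 112, σ(92) = 168, σ(93) = 128, σ(94) = 144, σ(95) = 120, σ(96) = 252, σ(97) = 98. Summing all 97 values: 7755. (Average order: Σ_{n ≤ x} σ(n) ~ (π²/12) x². For x = 97, (π²/12)·97² ≈ 7738.59.)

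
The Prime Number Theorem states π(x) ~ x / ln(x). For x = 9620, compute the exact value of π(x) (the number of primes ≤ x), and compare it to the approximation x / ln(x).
π(9620) = 1187;  x/ln(x) ≈ 1048.89;  relative error ≈ 11.64%.

Directly count primes up to 9620: π(9620) = 1187. The PNT approximation gives 9620/ln(9620) ≈ 9620/9.17160 ≈ 1048.89. Relative error (π(x) − x/ln(x)) / π(x) ≈ 11.64%; the approximation is known to undercount slightly (Li(x) is a better estimate).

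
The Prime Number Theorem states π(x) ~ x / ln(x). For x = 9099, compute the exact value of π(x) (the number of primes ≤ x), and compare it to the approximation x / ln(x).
π(9099) = 1128;  x/ln(x) ≈ 998.14;  relative error ≈ 11.51%.

Directly count primes up to 9099: π(9099) = 1128. The PNT approximation gives 9099/ln(9099) ≈ 9099/9.11592 ≈ 998.14. Relative error (π(x) − x/ln(x)) / π(x) ≈ 11.51%; the approximation is known to undercount slightly (Li(x) is a better estimate).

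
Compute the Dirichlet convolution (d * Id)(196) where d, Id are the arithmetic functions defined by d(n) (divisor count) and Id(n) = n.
(d * Id)(196) = 726

Divisors of 196: [1, 2, 4, 7, 14, 28, 49, 98, 196]. For each d | 196:
  d = 1: d(1) · Id(196/1) = 1 · 196 = 196
  d = 2: d(2) · Id(196/2) = 2 · 98 = 196
  d = 4: d(4) · Id(196/4) = 3 · 49 = 147
  d = 7: d(7) · Id(196/7) = 2 · 28 = 56
  d = 14: d(14) · Id(196/14) = 4 · 14 = 56
  d = 28: d(28) · Id(196/28) = 6 · 7 = 42
  d = 49: d(49) · Id(196/49) = 3 · 4 = 12
  d = 98: d(98) · Id(196/98) = 6 · 2 = 12
  d = 196: d(196) · Id(196/196) = 9 · 1 = 9
Summing: (d * Id)(196) = 196 + 196 + 147 + 56 + 56 + 42 + 12 + 12 + 9 = 726.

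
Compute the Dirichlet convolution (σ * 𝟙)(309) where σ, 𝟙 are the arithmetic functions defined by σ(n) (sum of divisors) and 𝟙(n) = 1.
(σ * 𝟙)(309) = 525

Divisors of 309: [1, 3, 103, 309]. For each d | 309:
  d = 1: σ(1) · 𝟙(309/1) = 1 · 1 = 1
  d = 3: σ(3) · 𝟙(309/3) = 4 · 1 = 4
  d = 103: σ(103) · 𝟙(309/103) = 104 · 1 = 104
  d = 309: σ(309) · 𝟙(309/309) = 416 · 1 = 416
Summing: (σ * 𝟙)(309) = 1 + 4 + 104 + 416 = 525.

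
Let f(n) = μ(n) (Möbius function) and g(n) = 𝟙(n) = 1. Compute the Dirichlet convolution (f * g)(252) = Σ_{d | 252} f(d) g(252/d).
(μ * 𝟙)(252) = 0

Divisors of 252: [1, 2, 3, 4, 6, 7, 9, 12, 14, 18, 21, 28, 36, 42, 63, 84, 126, 252]. For each d | 252:
  d = 1: μ(1) · 𝟙(252/1) = 1 · 1 = 1
  d = 2: μ(2) · 𝟙(252/2) = -1 · 1 = -1
  d = 3: μ(3) · 𝟙(252/3) = -1 · 1 = -1
  d = 4: μ(4) · 𝟙(252/4) = 0 · 1 = 0
  d = 6: μ(6) · 𝟙(252/6) = 1 · 1 = 1
  d = 7: μ(7) · 𝟙(252/7) = -1 · 1 = -1
  d = 9: μ(9) · 𝟙(252/9) = 0 · 1 = 0
  d = 12: μ(12) · 𝟙(252/12) = 0 · 1 = 0
  d = 14: μ(14) · 𝟙(252/14) = 1 · 1 = 1
  d = 18: μ(18) · 𝟙(252/18) = 0 · 1 = 0
  d = 21: μ(21) · 𝟙(252/21) = 1 · 1 = 1
  d = 28: μ(28) · 𝟙(252/28) = 0 · 1 = 0
  d = 36: μ(36) · 𝟙(252/36) = 0 · 1 = 0
  d = 42: μ(42) · 𝟙(252/42) = -1 · 1 = -1
  d = 63: μ(63) · 𝟙(252/63) = 0 · 1 = 0
  d = 84: μ(84) · 𝟙(252/84) = 0 · 1 = 0
  d = 126: μ(126) · 𝟙(252/126) = 0 · 1 = 0
  d = 252: μ(252) · 𝟙(252/252) = 0 · 1 = 0
Summing: (μ * 𝟙)(252) = 1 + -1 + -1 + 0 + 1 + -1 + 0 + 0 + 1 + 0 + 1 + 0 + 0 + -1 + 0 + 0 + 0 + 0 = 0.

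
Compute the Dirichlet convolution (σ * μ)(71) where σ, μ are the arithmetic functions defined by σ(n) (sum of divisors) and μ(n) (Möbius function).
(σ * μ)(71) = 71

Divisors of 71: [1, 71]. For each d | 71:
  d = 1: σ(1) · μ(71/1) = 1 · -1 = -1
  d = 71: σ(71) · μ(71/71) = 72 · 1 = 72
Summing: (σ * μ)(71) = -1 + 72 = 71.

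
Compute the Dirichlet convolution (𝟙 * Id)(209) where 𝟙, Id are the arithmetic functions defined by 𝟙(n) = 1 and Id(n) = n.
(𝟙 * Id)(209) = 240

Divisors of 209: [1, 11, 19, 209]. For each d | 209:
  d = 1: 𝟙(1) · Id(209/1) = 1 · 209 = 209
  d = 11: 𝟙(11) · Id(209/11) = 1 · 19 = 19
  d = 19: 𝟙(19) · Id(209/19) = 1 · 11 = 11
  d = 209: 𝟙(209) · Id(209/209) = 1 · 1 = 1
Summing: (𝟙 * Id)(209) = 209 + 19 + 11 + 1 = 240.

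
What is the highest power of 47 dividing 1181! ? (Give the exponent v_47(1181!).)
v_47(1181!) = 25

Legendre's formula: v_p(n!) = Σ_{k ≥ 1} ⌊n / p^k⌋. For p = 47, n = 1181, the terms are:
  ⌊1181/47^1⌋ = ⌊1181/47⌋ = 25
(the next term ⌊1181/47^2⌋ = 0, terminating the sum). Summing: v_47(1181!) = 25 = 25.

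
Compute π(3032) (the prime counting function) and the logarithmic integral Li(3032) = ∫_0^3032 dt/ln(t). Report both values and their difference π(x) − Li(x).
π(3032) = 434;  Li(3032) ≈ 446.75;  π(x) − Li(x) ≈ -12.75.

Direct count of primes ≤ 3032 gives π(3032) = 434. Numerical evaluation of the logarithmic integral gives Li(3032) ≈ 446.75. The difference π(x) − Li(x) ≈ -12.75 is typically negative for small/moderate x (Li(x) overestimates), though Littlewood's theorem shows this sign changes infinitely often.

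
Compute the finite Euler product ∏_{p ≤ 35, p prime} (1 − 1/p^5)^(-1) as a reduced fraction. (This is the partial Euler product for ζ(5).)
∏ = 1910589921595024369341325427716514697147265/1842548811291065574051999987500114856101888

The primes p ≤ 35 are [2, 3, 5, 7, 11, 13, 17, 19, 23, 29, 31]. For each prime, (1 − 1/p^5)^(-1) = p^5 / (p^5 − 1). The product is (1 − 1/2^5)^(-1), (1 − 1/3^5)^(-1), (1 − 1/5^5)^(-1), (1 − 1/7^5)^(-1), (1 − 1/11^5)^(-1), (1 − 1/13^5)^(-1), (1 − 1/17^5)^(-1), (1 − 1/19^5)^(-1), (1 − 1/23^5)^(-1), (1 − 1/29^5)^(-1), (1 − 1/31^5)^(-1) = ∏ p^5 / (p^5 − 1) = 1910589921595024369341325427716514697147265/1842548811291065574051999987500114856101888.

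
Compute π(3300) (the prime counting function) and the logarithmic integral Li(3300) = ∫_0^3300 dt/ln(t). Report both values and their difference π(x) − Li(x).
π(3300) = 463;  Li(3300) ≈ 480.00;  π(x) − Li(x) ≈ -17.00.

Direct count of primes ≤ 3300 gives π(3300) = 463. Numerical evaluation of the logarithmic integral gives Li(3300) ≈ 480.00. The difference π(x) − Li(x) ≈ -17.00 is typically negative for small/moderate x (Li(x) overestimates), though Littlewood's theorem shows this sign changes infinitely often.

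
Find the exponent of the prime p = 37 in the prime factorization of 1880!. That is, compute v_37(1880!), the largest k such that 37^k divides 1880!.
v_37(1880!) = 51

Legendre's formula: v_p(n!) = Σ_{k ≥ 1} ⌊n / p^k⌋. For p = 37, n = 1880, the terms are:
  ⌊1880/37^1⌋ = ⌊1880/37⌋ = 50
  ⌊1880/37^2⌋ = ⌊1880/1369⌋ = 1
(the next term ⌊1880/37^3⌋ = 0, terminating the sum). Summing: v_37(1880!) = 50 + 1 = 51.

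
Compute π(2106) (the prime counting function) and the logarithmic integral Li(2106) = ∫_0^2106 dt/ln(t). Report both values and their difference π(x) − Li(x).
π(2106) = 317;  Li(2106) ≈ 328.71;  π(x) − Li(x) ≈ -11.71.

Direct count of primes ≤ 2106 gives π(2106) = 317. Numerical evaluation of the logarithmic integral gives Li(2106) ≈ 328.71. The difference π(x) − Li(x) ≈ -11.71 is typically negative for small/moderate x (Li(x) overestimates), though Littlewood's theorem shows this sign changes infinitely often.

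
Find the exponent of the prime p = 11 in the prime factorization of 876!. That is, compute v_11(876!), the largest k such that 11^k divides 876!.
v_11(876!) = 86

Legendre's formula: v_p(n!) = Σ_{k ≥ 1} ⌊n / p^k⌋. For p = 11, n = 876, the terms are:
  ⌊876/11^1⌋ = ⌊876/11⌋ = 79
  ⌊876/11^2⌋ = ⌊876/121⌋ = 7
(the next term ⌊876/11^3⌋ = 0, terminating the sum). Summing: v_11(876!) = 79 + 7 = 86.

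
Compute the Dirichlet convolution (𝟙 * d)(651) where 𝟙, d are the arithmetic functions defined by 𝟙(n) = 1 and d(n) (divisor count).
(𝟙 * d)(651) = 27

Divisors of 651: [1, 3, 7, 21, 31, 93, 217, 651]. For each d | 651:
  d = 1: 𝟙(1) · d(651/1) = 1 · 8 = 8
  d = 3: 𝟙(3) · d(651/3) = 1 · 4 = 4
  d = 7: 𝟙(7) · d(651/7) = 1 · 4 = 4
  d = 21: 𝟙(21) · d(651/21) = 1 · 2 = 2
  d = 31: 𝟙(31) · d(651/31) = 1 · 4 = 4
  d = 93: 𝟙(93) · d(651/93) = 1 · 2 = 2
  d = 217: 𝟙(217) · d(651/217) = 1 · 2 = 2
  d = 651: 𝟙(651) · d(651/651) = 1 · 1 = 1
Summing: (𝟙 * d)(651) = 8 + 4 + 4 + 2 + 4 + 2 + 2 + 1 = 27.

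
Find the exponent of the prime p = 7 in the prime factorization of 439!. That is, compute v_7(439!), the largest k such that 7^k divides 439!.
v_7(439!) = 71

Legendre's formula: v_p(n!) = Σ_{k ≥ 1} ⌊n / p^k⌋. For p = 7, n = 439, the terms are:
  ⌊439/7^1⌋ = ⌊439/7⌋ = 62
  ⌊439/7^2⌋ = ⌊439/49⌋ = 8
  ⌊439/7^3⌋ = ⌊439/343⌋ = 1
(the next term ⌊439/7^4⌋ = 0, terminating the sum). Summing: v_7(439!) = 62 + 8 + 1 = 71.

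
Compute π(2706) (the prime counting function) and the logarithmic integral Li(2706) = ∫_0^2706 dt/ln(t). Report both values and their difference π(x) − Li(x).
π(2706) = 393;  Li(2706) ≈ 405.80;  π(x) − Li(x) ≈ -12.80.

Direct count of primes ≤ 2706 gives π(2706) = 393. Numerical evaluation of the logarithmic integral gives Li(2706) ≈ 405.80. The difference π(x) − Li(x) ≈ -12.80 is typically negative for small/moderate x (Li(x) overestimates), though Littlewood's theorem shows this sign changes infinitely often.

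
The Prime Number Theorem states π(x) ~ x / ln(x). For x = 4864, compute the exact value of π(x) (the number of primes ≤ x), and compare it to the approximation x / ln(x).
π(4864) = 651;  x/ln(x) ≈ 572.94;  relative error ≈ 11.99%.

Directly count primes up to 4864: π(4864) = 651. The PNT approximation gives 4864/ln(4864) ≈ 4864/8.48962 ≈ 572.94. Relative error (π(x) − x/ln(x)) / π(x) ≈ 11.99%; the approximation is known to undercount slightly (Li(x) is a better estimate).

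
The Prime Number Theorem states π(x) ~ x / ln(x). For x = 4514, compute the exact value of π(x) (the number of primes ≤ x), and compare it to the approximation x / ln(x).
π(4514) = 612;  x/ln(x) ≈ 536.43;  relative error ≈ 12.35%.

Directly count primes up to 4514: π(4514) = 612. The PNT approximation gives 4514/ln(4514) ≈ 4514/8.41494 ≈ 536.43. Relative error (π(x) − x/ln(x)) / π(x) ≈ 12.35%; the approximation is known to undercount slightly (Li(x) is a better estimate).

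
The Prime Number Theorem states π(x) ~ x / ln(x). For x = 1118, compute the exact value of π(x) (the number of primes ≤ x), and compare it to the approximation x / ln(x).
π(1118) = 187;  x/ln(x) ≈ 159.28;  relative error ≈ 14.83%.

Directly count primes up to 1118: π(1118) = 187. The PNT approximation gives 1118/ln(1118) ≈ 1118/7.01930 ≈ 159.28. Relative error (π(x) − x/ln(x)) / π(x) ≈ 14.83%; the approximation is known to undercount slightly (Li(x) is a better estimate).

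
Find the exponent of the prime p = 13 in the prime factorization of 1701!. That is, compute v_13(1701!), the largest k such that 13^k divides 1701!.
v_13(1701!) = 140

Legendre's formula: v_p(n!) = Σ_{k ≥ 1} ⌊n / p^k⌋. For p = 13, n = 1701, the terms are:
  ⌊1701/13^1⌋ = ⌊1701/13⌋ = 130
  ⌊1701/13^2⌋ = ⌊1701/169⌋ = 10
(the next term ⌊1701/13^3⌋ = 0, terminating the sum). Summing: v_13(1701!) = 130 + 10 = 140.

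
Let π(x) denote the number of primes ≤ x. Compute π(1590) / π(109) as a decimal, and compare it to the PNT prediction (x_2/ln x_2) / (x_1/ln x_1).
π(1590)/π(109) = 250/29 ≈ 8.6207;  PNT prediction ≈ 9.2835.

π(109) = 29 and π(1590) = 250, so π(1590)/π(109) ≈ 8.6207. The PNT-predicted ratio is (1590/ln(1590)) / (109/ln(109)) ≈ 9.2835. The two agree to within a few percent, as expected.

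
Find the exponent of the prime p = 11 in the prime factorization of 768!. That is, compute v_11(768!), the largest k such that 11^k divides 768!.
v_11(768!) = 75

Legendre's formula: v_p(n!) = Σ_{k ≥ 1} ⌊n / p^k⌋. For p = 11, n = 768, the terms are:
  ⌊768/11^1⌋ = ⌊768/11⌋ = 69
  ⌊768/11^2⌋ = ⌊768/121⌋ = 6
(the next term ⌊768/11^3⌋ = 0, terminating the sum). Summing: v_11(768!) = 69 + 6 = 75.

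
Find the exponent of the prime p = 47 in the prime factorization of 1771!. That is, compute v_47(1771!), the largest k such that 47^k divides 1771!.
v_47(1771!) = 37

Legendre's formula: v_p(n!) = Σ_{k ≥ 1} ⌊n / p^k⌋. For p = 47, n = 1771, the terms are:
  ⌊1771/47^1⌋ = ⌊1771/47⌋ = 37
(the next term ⌊1771/47^2⌋ = 0, terminating the sum). Summing: v_47(1771!) = 37 = 37.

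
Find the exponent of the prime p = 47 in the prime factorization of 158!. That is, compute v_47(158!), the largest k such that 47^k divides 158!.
v_47(158!) = 3

Legendre's formula: v_p(n!) = Σ_{k ≥ 1} ⌊n / p^k⌋. For p = 47, n = 158, the terms are:
  ⌊158/47^1⌋ = ⌊158/47⌋ = 3
(the next term ⌊158/47^2⌋ = 0, terminating the sum). Summing: v_47(158!) = 3 = 3.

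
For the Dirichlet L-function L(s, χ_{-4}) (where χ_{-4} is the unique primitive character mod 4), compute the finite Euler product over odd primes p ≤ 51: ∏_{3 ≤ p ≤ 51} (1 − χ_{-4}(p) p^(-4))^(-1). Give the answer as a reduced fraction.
∏ = 424022009220093808147330044599350686845258380222853/428762185161728930691534489551822091105495385374720

The odd primes p ≤ 51 are [3, 5, 7, 11, 13, 17, 19, 23, 29, 31, 37, 41, 43, 47]. For each, χ(p) = 1 if p ≡ 1 mod 4, χ(p) = −1 if p ≡ 3 mod 4. Taking (1 − χ(p)/p^4)^(-1) = p^4/(p^4 − χ(p)): (1 − (-1)/3^4)^(-1) · (1 − (1)/5^4)^(-1) · (1 − (-1)/7^4)^(-1) · (1 − (-1)/11^4)^(-1) · (1 − (1)/13^4)^(-1) · (1 − (1)/17^4)^(-1) · (1 − (-1)/19^4)^(-1) · (1 − (-1)/23^4)^(-1) · (1 − (1)/29^4)^(-1) · (1 − (-1)/31^4)^(-1) · (1 − (1)/37^4)^(-1) · (1 − (1)/41^4)^(-1) · (1 − (-1)/43^4)^(-1) · (1 − (-1)/47^4)^(-1) = 424022009220093808147330044599350686845258380222853/428762185161728930691534489551822091105495385374720.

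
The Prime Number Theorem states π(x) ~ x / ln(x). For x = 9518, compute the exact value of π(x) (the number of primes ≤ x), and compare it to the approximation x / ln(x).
π(9518) = 1178;  x/ln(x) ≈ 1038.98;  relative error ≈ 11.80%.

Directly count primes up to 9518: π(9518) = 1178. The PNT approximation gives 9518/ln(9518) ≈ 9518/9.16094 ≈ 1038.98. Relative error (π(x) − x/ln(x)) / π(x) ≈ 11.80%; the approximation is known to undercount slightly (Li(x) is a better estimate).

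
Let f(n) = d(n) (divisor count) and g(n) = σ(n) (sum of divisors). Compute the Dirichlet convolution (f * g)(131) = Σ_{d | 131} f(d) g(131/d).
(d * σ)(131) = 134

Divisors of 131: [1, 131]. For each d | 131:
  d = 1: d(1) · σ(131/1) = 1 · 132 = 132
  d = 131: d(131) · σ(131/131) = 2 · 1 = 2
Summing: (d * σ)(131) = 132 + 2 = 134.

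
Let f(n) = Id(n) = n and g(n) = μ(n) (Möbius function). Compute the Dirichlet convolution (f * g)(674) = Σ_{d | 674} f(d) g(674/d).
(Id * μ)(674) = 336

Divisors of 674: [1, 2, 337, 674]. For each d | 674:
  d = 1: Id(1) · μ(674/1) = 1 · 1 = 1
  d = 2: Id(2) · μ(674/2) = 2 · -1 = -2
  d = 337: Id(337) · μ(674/337) = 337 · -1 = -337
  d = 674: Id(674) · μ(674/674) = 674 · 1 = 674
Summing: (Id * μ)(674) = 1 + -2 + -337 + 674 = 336.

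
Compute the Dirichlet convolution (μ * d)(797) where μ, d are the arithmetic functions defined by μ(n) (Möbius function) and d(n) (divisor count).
(μ * d)(797) = 1

Divisors of 797: [1, 797]. For each d | 797:
  d = 1: μ(1) · d(797/1) = 1 · 2 = 2
  d = 797: μ(797) · d(797/797) = -1 · 1 = -1
Summing: (μ * d)(797) = 2 + -1 = 1.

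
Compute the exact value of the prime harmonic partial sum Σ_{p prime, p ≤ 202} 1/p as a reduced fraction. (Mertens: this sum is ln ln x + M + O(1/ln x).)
Σ 1/p = 15202313841027497739047080375538859939135227730139536997746371469607707132833646367/7799922041683461553249199106329813876687996789903550945093032474868511536164700810

π(202) = 46, so the primes ≤ 202 are [2, 3, 5, 7, 11, 13, 17, 19, 23, 29, 31, 37, 41, 43, 47, 53, 59, 61, 67, 71, 73, 79, 83, 89, 97, 101, 103, 107, 109, 113, 127, 131, 137, 139, 149, 151, 157, 163, 167, 173, 179, 181, 191, 193, 197, 199]. Summing 1/p over these primes: 15202313841027497739047080375538859939135227730139536997746371469607707132833646367/7799922041683461553249199106329813876687996789903550945093032474868511536164700810 ≈ 1.9490. Mertens estimate ln ln(202) + 0.2615 ≈ 1.9308.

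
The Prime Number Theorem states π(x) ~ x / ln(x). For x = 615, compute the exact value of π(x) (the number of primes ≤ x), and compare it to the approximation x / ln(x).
π(615) = 112;  x/ln(x) ≈ 95.77;  relative error ≈ 14.49%.

Directly count primes up to 615: π(615) = 112. The PNT approximation gives 615/ln(615) ≈ 615/6.42162 ≈ 95.77. Relative error (π(x) − x/ln(x)) / π(x) ≈ 14.49%; the approximation is known to undercount slightly (Li(x) is a better estimate).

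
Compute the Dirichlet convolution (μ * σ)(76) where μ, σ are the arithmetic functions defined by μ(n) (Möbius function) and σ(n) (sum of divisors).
(μ * σ)(76) = 76

Divisors of 76: [1, 2, 4, 19, 38, 76]. For each d | 76:
  d = 1: μ(1) · σ(76/1) = 1 · 140 = 140
  d = 2: μ(2) · σ(76/2) = -1 · 60 = -60
  d = 4: μ(4) · σ(76/4) = 0 · 20 = 0
  d = 19: μ(19) · σ(76/19) = -1 · 7 = -7
  d = 38: μ(38) · σ(76/38) = 1 · 3 = 3
  d = 76: μ(76) · σ(76/76) = 0 · 1 = 0
Summing: (μ * σ)(76) = 140 + -60 + 0 + -7 + 3 + 0 = 76.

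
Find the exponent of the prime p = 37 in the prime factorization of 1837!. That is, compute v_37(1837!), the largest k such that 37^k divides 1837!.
v_37(1837!) = 50

Legendre's formula: v_p(n!) = Σ_{k ≥ 1} ⌊n / p^k⌋. For p = 37, n = 1837, the terms are:
  ⌊1837/37^1⌋ = ⌊1837/37⌋ = 49
  ⌊1837/37^2⌋ = ⌊1837/1369⌋ = 1
(the next term ⌊1837/37^3⌋ = 0, terminating the sum). Summing: v_37(1837!) = 49 + 1 = 50.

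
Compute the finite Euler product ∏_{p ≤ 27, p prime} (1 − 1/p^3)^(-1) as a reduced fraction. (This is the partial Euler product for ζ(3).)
∏ = 580625301352525/483109627290624

The primes p ≤ 27 are [2, 3, 5, 7, 11, 13, 17, 19, 23]. For each prime, (1 − 1/p^3)^(-1) = p^3 / (p^3 − 1). The product is (1 − 1/2^3)^(-1), (1 − 1/3^3)^(-1), (1 − 1/5^3)^(-1), (1 − 1/7^3)^(-1), (1 − 1/11^3)^(-1), (1 − 1/13^3)^(-1), (1 − 1/17^3)^(-1), (1 − 1/19^3)^(-1), (1 − 1/23^3)^(-1) = ∏ p^3 / (p^3 − 1) = 580625301352525/483109627290624.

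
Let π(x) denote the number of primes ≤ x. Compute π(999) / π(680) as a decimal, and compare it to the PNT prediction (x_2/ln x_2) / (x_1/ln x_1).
π(999)/π(680) = 168/123 ≈ 1.3659;  PNT prediction ≈ 1.3873.

π(680) = 123 and π(999) = 168, so π(999)/π(680) ≈ 1.3659. The PNT-predicted ratio is (999/ln(999)) / (680/ln(680)) ≈ 1.3873. The two agree to within a few percent, as expected.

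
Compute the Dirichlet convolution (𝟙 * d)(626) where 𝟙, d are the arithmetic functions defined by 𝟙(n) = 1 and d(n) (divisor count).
(𝟙 * d)(626) = 9

Divisors of 626: [1, 2, 313, 626]. For each d | 626:
  d = 1: 𝟙(1) · d(626/1) = 1 · 4 = 4
  d = 2: 𝟙(2) · d(626/2) = 1 · 2 = 2
  d = 313: 𝟙(313) · d(626/313) = 1 · 2 = 2
  d = 626: 𝟙(626) · d(626/626) = 1 · 1 = 1
Summing: (𝟙 * d)(626) = 4 + 2 + 2 + 1 = 9.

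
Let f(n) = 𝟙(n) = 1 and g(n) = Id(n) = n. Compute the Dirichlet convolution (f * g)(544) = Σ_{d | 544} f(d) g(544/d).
(𝟙 * Id)(544) = 1134

Divisors of 544: [1, 2, 4, 8, 16, 17, 32, 34, 68, 136, 272, 544]. For each d | 544:
  d = 1: 𝟙(1) · Id(544/1) = 1 · 544 = 544
  d = 2: 𝟙(2) · Id(544/2) = 1 · 272 = 272
  d = 4: 𝟙(4) · Id(544/4) = 1 · 136 = 136
  d = 8: 𝟙(8) · Id(544/8) = 1 · 68 = 68
  d = 16: 𝟙(16) · Id(544/16) = 1 · 34 = 34
  d = 17: 𝟙(17) · Id(544/17) = 1 · 32 = 32
  d = 32: 𝟙(32) · Id(544/32) = 1 · 17 = 17
  d = 34: 𝟙(34) · Id(544/34) = 1 · 16 = 16
  d = 68: 𝟙(68) · Id(544/68) = 1 · 8 = 8
  d = 136: 𝟙(136) · Id(544/136) = 1 · 4 = 4
  d = 272: 𝟙(272) · Id(544/272) = 1 · 2 = 2
  d = 544: 𝟙(544) · Id(544/544) = 1 · 1 = 1
Summing: (𝟙 * Id)(544) = 544 + 272 + 136 + 68 + 34 + 32 + 17 + 16 + 8 + 4 + 2 + 1 = 1134.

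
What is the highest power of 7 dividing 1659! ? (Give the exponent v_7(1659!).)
v_7(1659!) = 274

Legendre's formula: v_p(n!) = Σ_{k ≥ 1} ⌊n / p^k⌋. For p = 7, n = 1659, the terms are:
  ⌊1659/7^1⌋ = ⌊1659/7⌋ = 237
  ⌊1659/7^2⌋ = ⌊1659/49⌋ = 33
  ⌊1659/7^3⌋ = ⌊1659/343⌋ = 4
(the next term ⌊1659/7^4⌋ = 0, terminating the sum). Summing: v_7(1659!) = 237 + 33 + 4 = 274.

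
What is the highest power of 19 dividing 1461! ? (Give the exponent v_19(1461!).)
v_19(1461!) = 80

Legendre's formula: v_p(n!) = Σ_{k ≥ 1} ⌊n / p^k⌋. For p = 19, n = 1461, the terms are:
  ⌊1461/19^1⌋ = ⌊1461/19⌋ = 76
  ⌊1461/19^2⌋ = ⌊1461/361⌋ = 4
(the next term ⌊1461/19^3⌋ = 0, terminating the sum). Summing: v_19(1461!) = 76 + 4 = 80.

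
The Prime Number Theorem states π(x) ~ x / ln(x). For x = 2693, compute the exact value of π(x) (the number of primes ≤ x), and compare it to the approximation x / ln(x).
π(2693) = 392;  x/ln(x) ≈ 340.95;  relative error ≈ 13.02%.

Directly count primes up to 2693: π(2693) = 392. The PNT approximation gives 2693/ln(2693) ≈ 2693/7.89841 ≈ 340.95. Relative error (π(x) − x/ln(x)) / π(x) ≈ 13.02%; the approximation is known to undercount slightly (Li(x) is a better estimate).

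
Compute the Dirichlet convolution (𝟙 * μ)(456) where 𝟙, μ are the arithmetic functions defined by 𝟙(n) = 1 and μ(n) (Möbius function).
(𝟙 * μ)(456) = 0

Divisors of 456: [1, 2, 3, 4, 6, 8, 12, 19, 24, 38, 57, 76, 114, 152, 228, 456]. For each d | 456:
  d = 1: 𝟙(1) · μ(456/1) = 1 · 0 = 0
  d = 2: 𝟙(2) · μ(456/2) = 1 · 0 = 0
  d = 3: 𝟙(3) · μ(456/3) = 1 · 0 = 0
  d = 4: 𝟙(4) · μ(456/4) = 1 · -1 = -1
  d = 6: 𝟙(6) · μ(456/6) = 1 · 0 = 0
  d = 8: 𝟙(8) · μ(456/8) = 1 · 1 = 1
  d = 12: 𝟙(12) · μ(456/12) = 1 · 1 = 1
  d = 19: 𝟙(19) · μ(456/19) = 1 · 0 = 0
  d = 24: 𝟙(24) · μ(456/24) = 1 · -1 = -1
  d = 38: 𝟙(38) · μ(456/38) = 1 · 0 = 0
  d = 57: 𝟙(57) · μ(456/57) = 1 · 0 = 0
  d = 76: 𝟙(76) · μ(456/76) = 1 · 1 = 1
  d = 114: 𝟙(114) · μ(456/114) = 1 · 0 = 0
  d = 152: 𝟙(152) · μ(456/152) = 1 · -1 = -1
  d = 228: 𝟙(228) · μ(456/228) = 1 · -1 = -1
  d = 456: 𝟙(456) · μ(456/456) = 1 · 1 = 1
Summing: (𝟙 * μ)(456) = 0 + 0 + 0 + -1 + 0 + 1 + 1 + 0 + -1 + 0 + 0 + 1 + 0 + -1 + -1 + 1 = 0.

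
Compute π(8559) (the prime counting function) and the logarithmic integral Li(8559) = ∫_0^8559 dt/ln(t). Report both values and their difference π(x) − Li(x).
π(8559) = 1066;  Li(8559) ≈ 1088.38;  π(x) − Li(x) ≈ -22.38.

Direct count of primes ≤ 8559 gives π(8559) = 1066. Numerical evaluation of the logarithmic integral gives Li(8559) ≈ 1088.38. The difference π(x) − Li(x) ≈ -22.38 is typically negative for small/moderate x (Li(x) overestimates), though Littlewood's theorem shows this sign changes infinitely often.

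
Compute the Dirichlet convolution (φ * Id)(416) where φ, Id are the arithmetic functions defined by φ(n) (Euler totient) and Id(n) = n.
(φ * Id)(416) = 2800

Divisors of 416: [1, 2, 4, 8, 13, 16, 26, 32, 52, 104, 208, 416]. For each d | 416:
  d = 1: φ(1) · Id(416/1) = 1 · 416 = 416
  d = 2: φ(2) · Id(416/2) = 1 · 208 = 208
  d = 4: φ(4) · Id(416/4) = 2 · 104 = 208
  d = 8: φ(8) · Id(416/8) = 4 · 52 = 208
  d = 13: φ(13) · Id(416/13) = 12 · 32 = 384
  d = 16: φ(16) · Id(416/16) = 8 · 26 = 208
  d = 26: φ(26) · Id(416/26) = 12 · 16 = 192
  d = 32: φ(32) · Id(416/32) = 16 · 13 = 208
  d = 52: φ(52) · Id(416/52) = 24 · 8 = 192
  d = 104: φ(104) · Id(416/104) = 48 · 4 = 192
  d = 208: φ(208) · Id(416/208) = 96 · 2 = 192
  d = 416: φ(416) · Id(416/416) = 192 · 1 = 192
Summing: (φ * Id)(416) = 416 + 208 + 208 + 208 + 384 + 208 + 192 + 208 + 192 + 192 + 192 + 192 = 2800.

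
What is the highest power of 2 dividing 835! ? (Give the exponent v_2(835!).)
v_2(835!) = 830

Legendre's formula: v_p(n!) = Σ_{k ≥ 1} ⌊n / p^k⌋. For p = 2, n = 835, the terms are:
  ⌊835/2^1⌋ = ⌊835/2⌋ = 417
  ⌊835/2^2⌋ = ⌊835/4⌋ = 208
  ⌊835/2^3⌋ = ⌊835/8⌋ = 104
  ⌊835/2^4⌋ = ⌊835/16⌋ = 52
  ⌊835/2^5⌋ = ⌊835/32⌋ = 26
  ⌊835/2^6⌋ = ⌊835/64⌋ = 13
  ⌊835/2^7⌋ = ⌊835/128⌋ = 6
  ⌊835/2^8⌋ = ⌊835/256⌋ = 3
  ⌊835/2^9⌋ = ⌊835/512⌋ = 1
(the next term ⌊835/2^10⌋ = 0, terminating the sum). Summing: v_2(835!) = 417 + 208 + 104 + 52 + 26 + 13 + 6 + 3 + 1 = 830.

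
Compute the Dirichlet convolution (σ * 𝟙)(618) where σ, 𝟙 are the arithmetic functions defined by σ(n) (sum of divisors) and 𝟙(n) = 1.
(σ * 𝟙)(618) = 2100

Divisors of 618: [1, 2, 3, 6, 103, 206, 309, 618]. For each d | 618:
  d = 1: σ(1) · 𝟙(618/1) = 1 · 1 = 1
  d = 2: σ(2) · 𝟙(618/2) = 3 · 1 = 3
  d = 3: σ(3) · 𝟙(618/3) = 4 · 1 = 4
  d = 6: σ(6) · 𝟙(618/6) = 12 · 1 = 12
  d = 103: σ(103) · 𝟙(618/103) = 104 · 1 = 104
  d = 206: σ(206) · 𝟙(618/206) = 312 · 1 = 312
  d = 309: σ(309) · 𝟙(618/309) = 416 · 1 = 416
  d = 618: σ(618) · 𝟙(618/618) = 1248 · 1 = 1248
Summing: (σ * 𝟙)(618) = 1 + 3 + 4 + 12 + 104 + 312 + 416 + 1248 = 2100.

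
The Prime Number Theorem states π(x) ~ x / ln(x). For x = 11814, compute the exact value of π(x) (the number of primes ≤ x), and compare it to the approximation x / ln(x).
π(11814) = 1416;  x/ln(x) ≈ 1259.89;  relative error ≈ 11.03%.

Directly count primes up to 11814: π(11814) = 1416. The PNT approximation gives 11814/ln(11814) ≈ 11814/9.37704 ≈ 1259.89. Relative error (π(x) − x/ln(x)) / π(x) ≈ 11.03%; the approximation is known to undercount slightly (Li(x) is a better estimate).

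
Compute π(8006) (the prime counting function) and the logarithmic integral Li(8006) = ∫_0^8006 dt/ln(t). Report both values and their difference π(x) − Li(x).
π(8006) = 1007;  Li(8006) ≈ 1027.08;  π(x) − Li(x) ≈ -20.08.

Direct count of primes ≤ 8006 gives π(8006) = 1007. Numerical evaluation of the logarithmic integral gives Li(8006) ≈ 1027.08. The difference π(x) − Li(x) ≈ -20.08 is typically negative for small/moderate x (Li(x) overestimates), though Littlewood's theorem shows this sign changes infinitely often.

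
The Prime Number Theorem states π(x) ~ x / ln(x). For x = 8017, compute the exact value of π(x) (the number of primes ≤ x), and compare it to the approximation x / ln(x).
π(8017) = 1010;  x/ln(x) ≈ 891.84;  relative error ≈ 11.70%.

Directly count primes up to 8017: π(8017) = 1010. The PNT approximation gives 8017/ln(8017) ≈ 8017/8.98932 ≈ 891.84. Relative error (π(x) − x/ln(x)) / π(x) ≈ 11.70%; the approximation is known to undercount slightly (Li(x) is a better estimate).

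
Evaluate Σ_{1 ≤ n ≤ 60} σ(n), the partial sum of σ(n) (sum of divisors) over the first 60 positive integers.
Σ_{n ≤ 60} σ(n) = 3014

Compute σ(n) for each 1 ≤ n ≤ 60: σ(1) = 1, σ(2) = 3, σ(3) = 4, σ(4) = 7, σ(5) = 6, σ(6) = 12, σ(7) = 8, σ(8) = 15, σ(9) = 13, σ(10) = 18, σ(11) = 12, σ(12) = 28, σ(13) = 14, σ(14) = 24, σ(15) = 24, σ(16) = 31, σ(17) = 18, σ(18) = 39, σ(19) = 20, σ(20) = 42, σ(21) = 32, σ(22) = 36, σ(23) = 24, σ(24) = 60, σ(25) = 31, σ(26) = 42, σ(27) = 40, σ(28) = 56, σ(29) = 30, σ(30) = 72, σ(31) = 32, σ(32) = 63, σ(33) = 48, σ(34) = 54, σ(35) = 48, σ(36) = 91, σ(37) = 38, σ(38) = 60, σ(39) = 56, σ(40) = 90, σ(41) = 42, σ(42) = 96, σ(43) = 44, σ(44) = 84, σ(45) = 78, σ(46) = 72, σ(47) = 48, σ(48) = 124, σ(49) = 57, σ(50) = 93, σ(51) = 72, σ(52) = 98, σ(53) = 54, σ(54) = 120, σ(55) = 72, σ(56) = 120, σ(57) = 80, σ(58) = 90, σ(59) = 60, σ(60) = 168. Summing all 60 values: 3014. (Average order: Σ_{n ≤ x} σ(n) ~ (π²/12) x². For x = 60, (π²/12)·60² ≈ 2960.88.)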